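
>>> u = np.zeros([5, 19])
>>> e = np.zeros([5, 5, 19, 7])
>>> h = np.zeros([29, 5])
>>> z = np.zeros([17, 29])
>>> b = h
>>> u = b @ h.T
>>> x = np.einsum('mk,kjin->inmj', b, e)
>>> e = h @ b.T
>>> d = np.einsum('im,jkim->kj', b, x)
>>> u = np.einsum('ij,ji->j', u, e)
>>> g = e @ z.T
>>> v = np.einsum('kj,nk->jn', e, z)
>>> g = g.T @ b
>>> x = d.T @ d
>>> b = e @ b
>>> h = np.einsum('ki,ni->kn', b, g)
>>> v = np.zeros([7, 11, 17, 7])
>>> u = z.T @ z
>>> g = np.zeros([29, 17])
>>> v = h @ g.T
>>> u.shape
(29, 29)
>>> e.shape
(29, 29)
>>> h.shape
(29, 17)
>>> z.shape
(17, 29)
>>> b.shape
(29, 5)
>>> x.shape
(19, 19)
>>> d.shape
(7, 19)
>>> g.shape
(29, 17)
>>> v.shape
(29, 29)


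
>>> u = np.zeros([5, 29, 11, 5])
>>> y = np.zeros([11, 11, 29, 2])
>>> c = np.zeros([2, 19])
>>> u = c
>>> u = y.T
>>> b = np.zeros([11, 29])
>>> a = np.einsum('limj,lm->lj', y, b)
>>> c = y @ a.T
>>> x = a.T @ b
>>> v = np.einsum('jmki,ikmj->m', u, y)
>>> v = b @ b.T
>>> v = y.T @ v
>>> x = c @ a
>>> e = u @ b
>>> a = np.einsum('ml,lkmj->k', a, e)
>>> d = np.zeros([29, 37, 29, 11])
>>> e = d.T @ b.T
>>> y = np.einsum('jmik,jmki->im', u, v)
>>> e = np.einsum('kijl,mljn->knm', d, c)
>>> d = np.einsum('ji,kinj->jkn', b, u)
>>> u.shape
(2, 29, 11, 11)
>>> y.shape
(11, 29)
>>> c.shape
(11, 11, 29, 11)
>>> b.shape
(11, 29)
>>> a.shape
(29,)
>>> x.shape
(11, 11, 29, 2)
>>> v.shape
(2, 29, 11, 11)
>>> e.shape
(29, 11, 11)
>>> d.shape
(11, 2, 11)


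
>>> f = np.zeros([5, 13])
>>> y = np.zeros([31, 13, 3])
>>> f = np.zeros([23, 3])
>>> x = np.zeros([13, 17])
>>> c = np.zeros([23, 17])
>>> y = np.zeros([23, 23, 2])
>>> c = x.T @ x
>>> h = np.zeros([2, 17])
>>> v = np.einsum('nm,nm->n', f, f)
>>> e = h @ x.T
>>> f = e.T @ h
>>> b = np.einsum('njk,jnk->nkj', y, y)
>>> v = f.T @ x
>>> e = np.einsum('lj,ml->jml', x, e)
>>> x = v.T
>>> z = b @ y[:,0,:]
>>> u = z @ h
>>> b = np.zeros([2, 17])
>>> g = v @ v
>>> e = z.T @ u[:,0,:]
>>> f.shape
(13, 17)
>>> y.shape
(23, 23, 2)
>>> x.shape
(17, 17)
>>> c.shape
(17, 17)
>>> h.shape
(2, 17)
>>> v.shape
(17, 17)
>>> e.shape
(2, 2, 17)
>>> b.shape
(2, 17)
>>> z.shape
(23, 2, 2)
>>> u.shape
(23, 2, 17)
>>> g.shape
(17, 17)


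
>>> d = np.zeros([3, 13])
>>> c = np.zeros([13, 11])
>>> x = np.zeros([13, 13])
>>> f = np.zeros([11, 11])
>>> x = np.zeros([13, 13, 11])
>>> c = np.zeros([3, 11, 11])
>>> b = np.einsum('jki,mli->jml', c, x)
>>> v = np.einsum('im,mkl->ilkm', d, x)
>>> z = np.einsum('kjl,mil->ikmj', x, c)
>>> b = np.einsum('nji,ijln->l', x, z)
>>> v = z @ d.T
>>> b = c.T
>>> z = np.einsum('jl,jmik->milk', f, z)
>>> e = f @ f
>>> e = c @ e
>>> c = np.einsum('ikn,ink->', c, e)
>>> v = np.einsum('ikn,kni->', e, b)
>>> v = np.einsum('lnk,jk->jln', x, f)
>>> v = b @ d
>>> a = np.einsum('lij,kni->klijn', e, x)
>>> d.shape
(3, 13)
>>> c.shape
()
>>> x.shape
(13, 13, 11)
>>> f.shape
(11, 11)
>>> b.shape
(11, 11, 3)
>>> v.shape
(11, 11, 13)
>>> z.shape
(13, 3, 11, 13)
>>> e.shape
(3, 11, 11)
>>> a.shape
(13, 3, 11, 11, 13)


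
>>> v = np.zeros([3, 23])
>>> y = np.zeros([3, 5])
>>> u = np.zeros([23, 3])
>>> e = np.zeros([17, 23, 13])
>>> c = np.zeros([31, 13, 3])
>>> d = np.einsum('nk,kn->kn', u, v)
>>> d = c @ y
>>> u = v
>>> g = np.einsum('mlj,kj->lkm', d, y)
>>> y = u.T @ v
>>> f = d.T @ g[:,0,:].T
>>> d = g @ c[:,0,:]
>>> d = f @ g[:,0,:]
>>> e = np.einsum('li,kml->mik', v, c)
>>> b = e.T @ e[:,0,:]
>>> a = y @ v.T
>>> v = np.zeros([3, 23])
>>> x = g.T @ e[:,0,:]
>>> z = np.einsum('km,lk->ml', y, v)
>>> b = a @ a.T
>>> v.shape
(3, 23)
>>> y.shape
(23, 23)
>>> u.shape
(3, 23)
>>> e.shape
(13, 23, 31)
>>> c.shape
(31, 13, 3)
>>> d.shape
(5, 13, 31)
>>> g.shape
(13, 3, 31)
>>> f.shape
(5, 13, 13)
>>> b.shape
(23, 23)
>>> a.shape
(23, 3)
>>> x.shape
(31, 3, 31)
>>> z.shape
(23, 3)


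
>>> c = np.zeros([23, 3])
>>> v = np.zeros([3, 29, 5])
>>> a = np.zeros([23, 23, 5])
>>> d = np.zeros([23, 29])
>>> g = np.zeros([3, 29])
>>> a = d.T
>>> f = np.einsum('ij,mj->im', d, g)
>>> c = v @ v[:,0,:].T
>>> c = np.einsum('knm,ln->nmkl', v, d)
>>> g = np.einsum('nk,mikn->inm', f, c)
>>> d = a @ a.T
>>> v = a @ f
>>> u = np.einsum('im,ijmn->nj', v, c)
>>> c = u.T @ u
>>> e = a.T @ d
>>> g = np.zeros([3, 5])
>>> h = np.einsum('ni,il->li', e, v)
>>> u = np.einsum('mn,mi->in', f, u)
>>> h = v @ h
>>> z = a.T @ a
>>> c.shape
(5, 5)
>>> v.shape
(29, 3)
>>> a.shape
(29, 23)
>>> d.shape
(29, 29)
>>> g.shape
(3, 5)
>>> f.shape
(23, 3)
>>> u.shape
(5, 3)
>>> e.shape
(23, 29)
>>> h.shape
(29, 29)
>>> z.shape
(23, 23)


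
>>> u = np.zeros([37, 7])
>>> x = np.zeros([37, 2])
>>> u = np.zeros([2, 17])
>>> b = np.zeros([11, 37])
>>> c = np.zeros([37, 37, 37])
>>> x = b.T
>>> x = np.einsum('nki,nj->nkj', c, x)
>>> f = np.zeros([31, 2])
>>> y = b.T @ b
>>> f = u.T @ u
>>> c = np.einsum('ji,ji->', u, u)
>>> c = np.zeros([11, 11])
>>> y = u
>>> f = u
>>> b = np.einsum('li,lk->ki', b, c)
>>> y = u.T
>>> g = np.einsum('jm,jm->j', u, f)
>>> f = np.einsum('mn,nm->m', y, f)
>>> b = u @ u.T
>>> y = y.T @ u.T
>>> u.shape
(2, 17)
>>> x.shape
(37, 37, 11)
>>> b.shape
(2, 2)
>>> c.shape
(11, 11)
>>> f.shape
(17,)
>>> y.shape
(2, 2)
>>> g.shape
(2,)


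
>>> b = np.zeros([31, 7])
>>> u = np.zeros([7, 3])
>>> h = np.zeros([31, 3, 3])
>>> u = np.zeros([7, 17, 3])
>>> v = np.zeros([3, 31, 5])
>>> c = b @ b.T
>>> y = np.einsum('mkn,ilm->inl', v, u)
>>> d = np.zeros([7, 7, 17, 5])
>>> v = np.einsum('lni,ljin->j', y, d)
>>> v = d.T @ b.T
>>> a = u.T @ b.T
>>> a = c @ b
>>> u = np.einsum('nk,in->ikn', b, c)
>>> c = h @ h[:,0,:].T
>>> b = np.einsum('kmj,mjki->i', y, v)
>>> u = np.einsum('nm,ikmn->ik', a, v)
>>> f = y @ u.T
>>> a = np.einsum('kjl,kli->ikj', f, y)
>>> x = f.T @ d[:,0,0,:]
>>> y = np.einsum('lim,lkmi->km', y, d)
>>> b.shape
(31,)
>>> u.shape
(5, 17)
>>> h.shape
(31, 3, 3)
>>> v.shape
(5, 17, 7, 31)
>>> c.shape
(31, 3, 31)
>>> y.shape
(7, 17)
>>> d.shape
(7, 7, 17, 5)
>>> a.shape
(17, 7, 5)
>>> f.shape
(7, 5, 5)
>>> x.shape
(5, 5, 5)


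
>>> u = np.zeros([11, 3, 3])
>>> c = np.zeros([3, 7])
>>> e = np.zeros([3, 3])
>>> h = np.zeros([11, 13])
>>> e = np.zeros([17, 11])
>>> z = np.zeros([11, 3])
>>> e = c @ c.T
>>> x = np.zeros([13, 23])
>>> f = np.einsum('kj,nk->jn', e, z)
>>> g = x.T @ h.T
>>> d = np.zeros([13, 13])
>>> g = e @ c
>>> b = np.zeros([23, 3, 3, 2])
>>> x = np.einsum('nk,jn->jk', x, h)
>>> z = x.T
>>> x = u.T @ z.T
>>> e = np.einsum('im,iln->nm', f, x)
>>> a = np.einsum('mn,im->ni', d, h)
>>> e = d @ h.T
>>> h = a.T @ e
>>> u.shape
(11, 3, 3)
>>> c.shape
(3, 7)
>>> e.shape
(13, 11)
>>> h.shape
(11, 11)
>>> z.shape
(23, 11)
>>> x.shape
(3, 3, 23)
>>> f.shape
(3, 11)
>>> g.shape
(3, 7)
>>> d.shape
(13, 13)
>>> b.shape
(23, 3, 3, 2)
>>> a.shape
(13, 11)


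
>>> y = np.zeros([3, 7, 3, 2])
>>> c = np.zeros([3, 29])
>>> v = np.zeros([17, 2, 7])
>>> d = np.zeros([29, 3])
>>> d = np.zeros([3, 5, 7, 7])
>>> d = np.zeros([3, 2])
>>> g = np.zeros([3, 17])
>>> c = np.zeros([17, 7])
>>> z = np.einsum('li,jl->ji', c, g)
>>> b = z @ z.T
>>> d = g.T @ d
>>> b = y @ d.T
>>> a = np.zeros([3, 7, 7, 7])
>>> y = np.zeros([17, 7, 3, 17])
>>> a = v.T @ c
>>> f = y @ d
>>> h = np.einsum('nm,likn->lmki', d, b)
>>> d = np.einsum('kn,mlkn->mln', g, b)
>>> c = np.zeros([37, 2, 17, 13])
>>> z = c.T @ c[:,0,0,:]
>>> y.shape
(17, 7, 3, 17)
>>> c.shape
(37, 2, 17, 13)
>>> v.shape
(17, 2, 7)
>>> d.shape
(3, 7, 17)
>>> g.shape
(3, 17)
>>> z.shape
(13, 17, 2, 13)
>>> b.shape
(3, 7, 3, 17)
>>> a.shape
(7, 2, 7)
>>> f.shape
(17, 7, 3, 2)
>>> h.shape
(3, 2, 3, 7)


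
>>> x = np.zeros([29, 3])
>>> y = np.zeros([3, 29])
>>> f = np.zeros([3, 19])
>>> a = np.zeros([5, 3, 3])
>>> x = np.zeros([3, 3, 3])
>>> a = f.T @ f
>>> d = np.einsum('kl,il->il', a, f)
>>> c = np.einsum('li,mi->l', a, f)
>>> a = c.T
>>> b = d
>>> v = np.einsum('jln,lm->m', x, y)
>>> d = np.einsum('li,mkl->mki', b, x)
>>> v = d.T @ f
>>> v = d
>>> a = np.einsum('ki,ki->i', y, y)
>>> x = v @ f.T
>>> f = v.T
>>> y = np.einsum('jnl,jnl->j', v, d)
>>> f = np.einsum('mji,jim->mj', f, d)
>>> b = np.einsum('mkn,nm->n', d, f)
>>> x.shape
(3, 3, 3)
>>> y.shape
(3,)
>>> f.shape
(19, 3)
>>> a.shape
(29,)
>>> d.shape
(3, 3, 19)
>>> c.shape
(19,)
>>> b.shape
(19,)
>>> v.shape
(3, 3, 19)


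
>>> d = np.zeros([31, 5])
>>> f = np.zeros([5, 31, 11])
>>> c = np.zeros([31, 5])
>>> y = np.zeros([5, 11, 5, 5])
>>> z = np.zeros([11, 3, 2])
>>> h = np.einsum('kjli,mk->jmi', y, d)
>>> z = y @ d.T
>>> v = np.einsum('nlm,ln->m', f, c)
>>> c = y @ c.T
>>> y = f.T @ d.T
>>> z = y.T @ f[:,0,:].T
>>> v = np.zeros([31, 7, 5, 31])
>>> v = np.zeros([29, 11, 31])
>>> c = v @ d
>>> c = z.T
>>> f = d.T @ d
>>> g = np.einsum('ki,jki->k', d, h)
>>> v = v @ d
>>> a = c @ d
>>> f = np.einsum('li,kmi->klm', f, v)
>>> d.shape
(31, 5)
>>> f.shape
(29, 5, 11)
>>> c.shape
(5, 31, 31)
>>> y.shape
(11, 31, 31)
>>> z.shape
(31, 31, 5)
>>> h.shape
(11, 31, 5)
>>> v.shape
(29, 11, 5)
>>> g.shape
(31,)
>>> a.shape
(5, 31, 5)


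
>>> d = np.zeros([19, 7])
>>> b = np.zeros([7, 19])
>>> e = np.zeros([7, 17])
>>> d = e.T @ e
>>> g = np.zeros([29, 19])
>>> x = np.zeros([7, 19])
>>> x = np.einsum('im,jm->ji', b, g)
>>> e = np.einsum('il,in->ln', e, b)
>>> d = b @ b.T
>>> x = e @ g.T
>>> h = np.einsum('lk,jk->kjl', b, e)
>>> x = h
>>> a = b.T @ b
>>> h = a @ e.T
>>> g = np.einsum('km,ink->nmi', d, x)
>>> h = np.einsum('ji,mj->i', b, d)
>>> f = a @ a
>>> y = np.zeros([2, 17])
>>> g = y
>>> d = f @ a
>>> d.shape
(19, 19)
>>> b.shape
(7, 19)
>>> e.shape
(17, 19)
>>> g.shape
(2, 17)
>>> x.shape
(19, 17, 7)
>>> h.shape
(19,)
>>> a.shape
(19, 19)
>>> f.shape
(19, 19)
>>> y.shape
(2, 17)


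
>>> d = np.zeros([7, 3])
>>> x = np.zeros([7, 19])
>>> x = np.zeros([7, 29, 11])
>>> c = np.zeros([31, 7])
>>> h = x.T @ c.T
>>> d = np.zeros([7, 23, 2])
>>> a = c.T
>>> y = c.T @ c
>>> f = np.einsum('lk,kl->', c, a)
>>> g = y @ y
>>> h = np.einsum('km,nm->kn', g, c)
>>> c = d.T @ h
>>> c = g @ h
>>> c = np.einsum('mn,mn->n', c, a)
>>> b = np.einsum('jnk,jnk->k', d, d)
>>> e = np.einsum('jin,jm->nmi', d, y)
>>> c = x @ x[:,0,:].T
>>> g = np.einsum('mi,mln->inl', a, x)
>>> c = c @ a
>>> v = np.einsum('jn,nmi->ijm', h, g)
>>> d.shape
(7, 23, 2)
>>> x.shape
(7, 29, 11)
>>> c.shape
(7, 29, 31)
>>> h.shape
(7, 31)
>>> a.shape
(7, 31)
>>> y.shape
(7, 7)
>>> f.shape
()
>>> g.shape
(31, 11, 29)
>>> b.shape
(2,)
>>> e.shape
(2, 7, 23)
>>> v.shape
(29, 7, 11)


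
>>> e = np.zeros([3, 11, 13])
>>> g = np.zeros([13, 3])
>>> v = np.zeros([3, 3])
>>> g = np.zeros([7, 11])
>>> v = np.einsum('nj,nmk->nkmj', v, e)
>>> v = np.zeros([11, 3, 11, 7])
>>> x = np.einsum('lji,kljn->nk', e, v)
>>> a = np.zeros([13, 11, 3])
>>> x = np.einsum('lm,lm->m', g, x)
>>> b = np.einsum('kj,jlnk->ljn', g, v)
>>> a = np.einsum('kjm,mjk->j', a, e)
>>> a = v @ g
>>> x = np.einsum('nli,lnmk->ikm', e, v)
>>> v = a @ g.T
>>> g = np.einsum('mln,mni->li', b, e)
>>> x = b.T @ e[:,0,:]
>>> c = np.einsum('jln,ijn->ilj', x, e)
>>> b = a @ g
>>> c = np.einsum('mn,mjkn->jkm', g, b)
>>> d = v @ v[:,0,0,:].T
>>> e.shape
(3, 11, 13)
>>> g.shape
(11, 13)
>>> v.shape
(11, 3, 11, 7)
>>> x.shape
(11, 11, 13)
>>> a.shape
(11, 3, 11, 11)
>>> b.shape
(11, 3, 11, 13)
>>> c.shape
(3, 11, 11)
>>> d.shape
(11, 3, 11, 11)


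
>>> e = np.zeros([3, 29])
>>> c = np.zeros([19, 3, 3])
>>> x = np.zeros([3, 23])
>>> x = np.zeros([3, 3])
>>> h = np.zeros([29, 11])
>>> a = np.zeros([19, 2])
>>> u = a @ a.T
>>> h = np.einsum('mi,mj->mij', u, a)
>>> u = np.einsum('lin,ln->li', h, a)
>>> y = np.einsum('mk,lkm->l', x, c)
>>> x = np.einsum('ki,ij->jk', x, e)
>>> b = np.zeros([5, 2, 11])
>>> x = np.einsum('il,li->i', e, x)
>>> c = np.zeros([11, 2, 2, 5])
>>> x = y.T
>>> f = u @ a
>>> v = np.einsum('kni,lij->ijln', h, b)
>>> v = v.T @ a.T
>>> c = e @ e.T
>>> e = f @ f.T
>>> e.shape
(19, 19)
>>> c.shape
(3, 3)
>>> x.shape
(19,)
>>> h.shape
(19, 19, 2)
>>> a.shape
(19, 2)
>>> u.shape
(19, 19)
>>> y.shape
(19,)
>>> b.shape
(5, 2, 11)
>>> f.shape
(19, 2)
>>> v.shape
(19, 5, 11, 19)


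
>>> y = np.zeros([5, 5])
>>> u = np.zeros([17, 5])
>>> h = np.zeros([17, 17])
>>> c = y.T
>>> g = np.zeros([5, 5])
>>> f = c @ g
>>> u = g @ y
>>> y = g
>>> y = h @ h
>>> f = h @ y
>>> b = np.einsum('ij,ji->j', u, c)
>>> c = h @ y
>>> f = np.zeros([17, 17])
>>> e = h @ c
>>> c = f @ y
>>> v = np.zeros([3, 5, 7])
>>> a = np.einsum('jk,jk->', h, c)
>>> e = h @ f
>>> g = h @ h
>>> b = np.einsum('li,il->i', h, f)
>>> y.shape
(17, 17)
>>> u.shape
(5, 5)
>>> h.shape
(17, 17)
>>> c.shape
(17, 17)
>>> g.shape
(17, 17)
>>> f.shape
(17, 17)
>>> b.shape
(17,)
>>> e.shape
(17, 17)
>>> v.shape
(3, 5, 7)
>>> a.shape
()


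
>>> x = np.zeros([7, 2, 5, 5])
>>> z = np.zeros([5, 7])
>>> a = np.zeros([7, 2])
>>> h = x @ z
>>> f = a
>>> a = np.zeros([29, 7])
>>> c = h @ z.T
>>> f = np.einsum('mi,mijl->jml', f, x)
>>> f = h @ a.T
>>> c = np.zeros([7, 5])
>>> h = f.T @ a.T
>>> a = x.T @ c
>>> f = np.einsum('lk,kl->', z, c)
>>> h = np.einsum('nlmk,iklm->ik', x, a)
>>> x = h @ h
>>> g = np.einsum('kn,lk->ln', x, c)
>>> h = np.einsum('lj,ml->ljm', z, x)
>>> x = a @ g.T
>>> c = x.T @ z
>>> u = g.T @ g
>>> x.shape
(5, 5, 2, 7)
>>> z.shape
(5, 7)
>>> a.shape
(5, 5, 2, 5)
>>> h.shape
(5, 7, 5)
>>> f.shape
()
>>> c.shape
(7, 2, 5, 7)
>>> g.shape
(7, 5)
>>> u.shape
(5, 5)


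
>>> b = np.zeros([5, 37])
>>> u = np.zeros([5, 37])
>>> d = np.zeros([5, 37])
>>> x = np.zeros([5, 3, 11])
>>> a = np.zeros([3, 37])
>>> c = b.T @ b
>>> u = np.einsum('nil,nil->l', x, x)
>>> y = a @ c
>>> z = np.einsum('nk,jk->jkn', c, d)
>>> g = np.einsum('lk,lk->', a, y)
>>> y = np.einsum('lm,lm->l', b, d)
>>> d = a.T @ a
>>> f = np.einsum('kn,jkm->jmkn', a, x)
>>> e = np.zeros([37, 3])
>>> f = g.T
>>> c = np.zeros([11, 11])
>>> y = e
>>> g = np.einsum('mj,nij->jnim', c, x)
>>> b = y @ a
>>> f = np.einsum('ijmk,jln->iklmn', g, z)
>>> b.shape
(37, 37)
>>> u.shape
(11,)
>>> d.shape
(37, 37)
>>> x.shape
(5, 3, 11)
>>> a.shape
(3, 37)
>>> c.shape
(11, 11)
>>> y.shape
(37, 3)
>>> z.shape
(5, 37, 37)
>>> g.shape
(11, 5, 3, 11)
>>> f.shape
(11, 11, 37, 3, 37)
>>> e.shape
(37, 3)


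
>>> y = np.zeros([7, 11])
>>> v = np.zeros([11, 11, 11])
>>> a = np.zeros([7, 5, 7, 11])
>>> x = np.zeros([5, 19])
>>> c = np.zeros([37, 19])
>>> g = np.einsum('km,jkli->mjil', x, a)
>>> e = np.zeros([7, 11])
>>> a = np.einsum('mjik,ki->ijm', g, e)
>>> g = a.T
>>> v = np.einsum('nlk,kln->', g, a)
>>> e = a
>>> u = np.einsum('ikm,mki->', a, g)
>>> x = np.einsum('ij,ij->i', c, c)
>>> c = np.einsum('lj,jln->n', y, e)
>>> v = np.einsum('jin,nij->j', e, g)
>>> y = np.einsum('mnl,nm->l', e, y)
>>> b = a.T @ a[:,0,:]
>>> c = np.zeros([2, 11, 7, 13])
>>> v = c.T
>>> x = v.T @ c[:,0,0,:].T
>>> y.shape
(19,)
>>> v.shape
(13, 7, 11, 2)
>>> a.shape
(11, 7, 19)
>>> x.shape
(2, 11, 7, 2)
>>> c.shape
(2, 11, 7, 13)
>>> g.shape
(19, 7, 11)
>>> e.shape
(11, 7, 19)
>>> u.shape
()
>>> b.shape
(19, 7, 19)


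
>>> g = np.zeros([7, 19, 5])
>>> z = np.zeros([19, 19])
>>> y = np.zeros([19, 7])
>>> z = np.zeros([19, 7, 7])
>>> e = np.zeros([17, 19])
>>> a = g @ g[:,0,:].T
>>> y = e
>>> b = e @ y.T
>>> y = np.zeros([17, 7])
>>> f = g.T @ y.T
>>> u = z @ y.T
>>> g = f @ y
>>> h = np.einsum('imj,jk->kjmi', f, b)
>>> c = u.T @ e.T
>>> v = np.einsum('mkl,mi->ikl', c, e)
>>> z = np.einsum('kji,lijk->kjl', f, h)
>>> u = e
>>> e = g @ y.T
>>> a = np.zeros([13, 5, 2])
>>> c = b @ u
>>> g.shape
(5, 19, 7)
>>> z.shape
(5, 19, 17)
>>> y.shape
(17, 7)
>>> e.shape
(5, 19, 17)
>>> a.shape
(13, 5, 2)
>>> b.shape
(17, 17)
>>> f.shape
(5, 19, 17)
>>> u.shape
(17, 19)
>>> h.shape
(17, 17, 19, 5)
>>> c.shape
(17, 19)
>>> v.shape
(19, 7, 17)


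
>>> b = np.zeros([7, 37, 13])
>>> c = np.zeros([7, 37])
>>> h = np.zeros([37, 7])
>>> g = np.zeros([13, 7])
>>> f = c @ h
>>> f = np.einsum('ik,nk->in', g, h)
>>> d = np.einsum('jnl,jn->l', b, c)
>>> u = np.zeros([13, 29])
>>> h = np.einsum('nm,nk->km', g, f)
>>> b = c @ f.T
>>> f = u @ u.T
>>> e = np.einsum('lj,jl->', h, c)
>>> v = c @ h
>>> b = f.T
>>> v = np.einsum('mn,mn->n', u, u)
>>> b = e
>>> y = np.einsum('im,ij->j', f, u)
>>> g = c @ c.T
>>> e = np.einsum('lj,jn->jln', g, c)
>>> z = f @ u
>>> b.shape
()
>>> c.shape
(7, 37)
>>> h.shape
(37, 7)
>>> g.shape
(7, 7)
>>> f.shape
(13, 13)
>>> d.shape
(13,)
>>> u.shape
(13, 29)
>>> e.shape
(7, 7, 37)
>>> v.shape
(29,)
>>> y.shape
(29,)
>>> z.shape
(13, 29)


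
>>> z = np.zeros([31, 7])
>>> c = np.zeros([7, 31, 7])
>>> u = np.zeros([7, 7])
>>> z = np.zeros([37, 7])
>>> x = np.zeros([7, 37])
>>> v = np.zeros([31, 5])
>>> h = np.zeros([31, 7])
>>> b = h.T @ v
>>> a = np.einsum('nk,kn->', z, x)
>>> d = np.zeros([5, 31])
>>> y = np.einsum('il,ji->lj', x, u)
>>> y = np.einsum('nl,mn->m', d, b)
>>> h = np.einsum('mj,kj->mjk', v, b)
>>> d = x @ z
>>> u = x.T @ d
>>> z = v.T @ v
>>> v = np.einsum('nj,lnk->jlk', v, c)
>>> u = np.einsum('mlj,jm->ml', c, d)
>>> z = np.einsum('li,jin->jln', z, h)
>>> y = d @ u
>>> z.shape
(31, 5, 7)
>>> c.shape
(7, 31, 7)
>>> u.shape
(7, 31)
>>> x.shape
(7, 37)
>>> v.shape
(5, 7, 7)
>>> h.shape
(31, 5, 7)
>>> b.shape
(7, 5)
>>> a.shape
()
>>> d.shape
(7, 7)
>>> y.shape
(7, 31)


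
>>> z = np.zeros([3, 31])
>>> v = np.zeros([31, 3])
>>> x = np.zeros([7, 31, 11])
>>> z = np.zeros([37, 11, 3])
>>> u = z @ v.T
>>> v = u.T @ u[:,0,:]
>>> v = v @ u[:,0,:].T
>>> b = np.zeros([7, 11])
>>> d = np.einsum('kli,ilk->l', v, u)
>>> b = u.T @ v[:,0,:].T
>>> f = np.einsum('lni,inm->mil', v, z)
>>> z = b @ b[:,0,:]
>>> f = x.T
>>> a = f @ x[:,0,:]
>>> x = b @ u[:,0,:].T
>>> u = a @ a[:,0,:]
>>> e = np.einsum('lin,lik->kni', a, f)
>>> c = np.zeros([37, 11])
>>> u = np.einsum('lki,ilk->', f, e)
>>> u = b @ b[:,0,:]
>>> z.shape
(31, 11, 31)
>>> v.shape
(31, 11, 37)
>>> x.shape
(31, 11, 37)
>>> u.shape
(31, 11, 31)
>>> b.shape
(31, 11, 31)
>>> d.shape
(11,)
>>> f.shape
(11, 31, 7)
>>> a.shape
(11, 31, 11)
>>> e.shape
(7, 11, 31)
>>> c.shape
(37, 11)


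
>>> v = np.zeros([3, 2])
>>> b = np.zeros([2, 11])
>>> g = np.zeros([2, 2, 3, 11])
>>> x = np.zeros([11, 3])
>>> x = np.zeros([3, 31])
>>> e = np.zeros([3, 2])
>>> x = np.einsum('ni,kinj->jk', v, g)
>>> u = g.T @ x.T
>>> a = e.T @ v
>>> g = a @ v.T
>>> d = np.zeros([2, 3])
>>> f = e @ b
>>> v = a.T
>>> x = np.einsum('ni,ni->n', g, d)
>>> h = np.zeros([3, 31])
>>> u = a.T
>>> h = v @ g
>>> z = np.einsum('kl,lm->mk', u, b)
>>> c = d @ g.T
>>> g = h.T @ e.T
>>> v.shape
(2, 2)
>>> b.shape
(2, 11)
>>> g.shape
(3, 3)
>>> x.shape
(2,)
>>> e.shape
(3, 2)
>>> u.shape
(2, 2)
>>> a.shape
(2, 2)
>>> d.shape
(2, 3)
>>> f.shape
(3, 11)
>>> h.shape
(2, 3)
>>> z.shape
(11, 2)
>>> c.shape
(2, 2)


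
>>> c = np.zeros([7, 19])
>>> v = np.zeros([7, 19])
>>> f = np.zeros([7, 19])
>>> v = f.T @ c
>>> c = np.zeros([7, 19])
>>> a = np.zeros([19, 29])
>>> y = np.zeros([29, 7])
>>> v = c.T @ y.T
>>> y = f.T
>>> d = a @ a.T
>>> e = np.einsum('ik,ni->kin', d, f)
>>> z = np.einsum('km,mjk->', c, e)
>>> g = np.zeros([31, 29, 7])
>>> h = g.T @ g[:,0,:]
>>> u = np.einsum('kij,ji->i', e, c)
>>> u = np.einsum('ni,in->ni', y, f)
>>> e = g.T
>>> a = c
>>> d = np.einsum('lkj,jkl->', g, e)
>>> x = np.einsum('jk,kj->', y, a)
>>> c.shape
(7, 19)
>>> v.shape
(19, 29)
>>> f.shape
(7, 19)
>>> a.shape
(7, 19)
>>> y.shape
(19, 7)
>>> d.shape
()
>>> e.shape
(7, 29, 31)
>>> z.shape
()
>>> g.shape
(31, 29, 7)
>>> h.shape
(7, 29, 7)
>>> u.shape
(19, 7)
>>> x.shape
()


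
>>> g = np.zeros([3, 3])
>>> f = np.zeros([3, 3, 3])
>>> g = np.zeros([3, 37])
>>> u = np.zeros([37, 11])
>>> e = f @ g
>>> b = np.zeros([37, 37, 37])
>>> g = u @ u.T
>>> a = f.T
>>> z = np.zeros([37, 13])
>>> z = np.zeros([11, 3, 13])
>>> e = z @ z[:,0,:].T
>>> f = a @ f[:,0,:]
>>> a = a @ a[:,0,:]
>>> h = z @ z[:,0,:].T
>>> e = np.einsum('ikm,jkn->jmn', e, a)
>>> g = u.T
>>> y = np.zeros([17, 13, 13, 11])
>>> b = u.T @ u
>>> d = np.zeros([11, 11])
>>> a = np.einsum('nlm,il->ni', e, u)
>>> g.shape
(11, 37)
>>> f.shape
(3, 3, 3)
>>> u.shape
(37, 11)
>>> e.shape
(3, 11, 3)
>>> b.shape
(11, 11)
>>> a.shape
(3, 37)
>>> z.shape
(11, 3, 13)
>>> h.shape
(11, 3, 11)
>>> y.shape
(17, 13, 13, 11)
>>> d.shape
(11, 11)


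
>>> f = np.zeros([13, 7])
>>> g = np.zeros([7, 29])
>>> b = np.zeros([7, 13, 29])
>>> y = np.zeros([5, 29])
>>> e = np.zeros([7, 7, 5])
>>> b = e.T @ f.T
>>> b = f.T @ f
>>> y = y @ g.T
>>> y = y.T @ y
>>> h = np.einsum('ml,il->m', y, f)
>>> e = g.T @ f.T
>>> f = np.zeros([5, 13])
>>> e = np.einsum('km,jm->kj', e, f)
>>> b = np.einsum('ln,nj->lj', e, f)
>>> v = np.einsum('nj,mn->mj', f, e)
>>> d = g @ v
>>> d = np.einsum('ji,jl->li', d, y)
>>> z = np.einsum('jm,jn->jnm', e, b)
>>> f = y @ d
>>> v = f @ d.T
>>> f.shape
(7, 13)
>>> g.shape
(7, 29)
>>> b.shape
(29, 13)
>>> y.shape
(7, 7)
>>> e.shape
(29, 5)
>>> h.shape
(7,)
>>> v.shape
(7, 7)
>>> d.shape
(7, 13)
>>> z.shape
(29, 13, 5)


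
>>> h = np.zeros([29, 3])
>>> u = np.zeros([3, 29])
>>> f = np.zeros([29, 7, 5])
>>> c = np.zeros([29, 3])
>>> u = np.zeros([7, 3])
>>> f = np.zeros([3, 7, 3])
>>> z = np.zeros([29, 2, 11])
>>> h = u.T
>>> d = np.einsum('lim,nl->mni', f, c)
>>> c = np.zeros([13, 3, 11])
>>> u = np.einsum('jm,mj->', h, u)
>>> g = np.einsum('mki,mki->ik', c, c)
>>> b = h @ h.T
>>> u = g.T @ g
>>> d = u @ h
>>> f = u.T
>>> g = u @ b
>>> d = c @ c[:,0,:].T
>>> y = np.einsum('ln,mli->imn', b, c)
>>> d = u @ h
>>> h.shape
(3, 7)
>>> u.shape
(3, 3)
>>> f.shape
(3, 3)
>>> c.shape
(13, 3, 11)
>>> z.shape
(29, 2, 11)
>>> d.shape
(3, 7)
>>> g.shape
(3, 3)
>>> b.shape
(3, 3)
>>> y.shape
(11, 13, 3)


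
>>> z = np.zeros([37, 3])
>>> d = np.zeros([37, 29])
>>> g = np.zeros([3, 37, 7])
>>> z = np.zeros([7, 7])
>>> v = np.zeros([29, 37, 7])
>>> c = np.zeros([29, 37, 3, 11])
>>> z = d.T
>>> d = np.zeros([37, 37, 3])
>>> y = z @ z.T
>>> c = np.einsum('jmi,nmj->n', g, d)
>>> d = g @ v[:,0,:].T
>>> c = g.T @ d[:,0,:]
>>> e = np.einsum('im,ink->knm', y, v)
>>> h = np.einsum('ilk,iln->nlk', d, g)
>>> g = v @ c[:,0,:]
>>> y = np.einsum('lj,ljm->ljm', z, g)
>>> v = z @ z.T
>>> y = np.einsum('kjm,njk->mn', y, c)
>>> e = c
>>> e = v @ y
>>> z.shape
(29, 37)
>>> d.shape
(3, 37, 29)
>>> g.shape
(29, 37, 29)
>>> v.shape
(29, 29)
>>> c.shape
(7, 37, 29)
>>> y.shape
(29, 7)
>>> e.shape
(29, 7)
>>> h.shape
(7, 37, 29)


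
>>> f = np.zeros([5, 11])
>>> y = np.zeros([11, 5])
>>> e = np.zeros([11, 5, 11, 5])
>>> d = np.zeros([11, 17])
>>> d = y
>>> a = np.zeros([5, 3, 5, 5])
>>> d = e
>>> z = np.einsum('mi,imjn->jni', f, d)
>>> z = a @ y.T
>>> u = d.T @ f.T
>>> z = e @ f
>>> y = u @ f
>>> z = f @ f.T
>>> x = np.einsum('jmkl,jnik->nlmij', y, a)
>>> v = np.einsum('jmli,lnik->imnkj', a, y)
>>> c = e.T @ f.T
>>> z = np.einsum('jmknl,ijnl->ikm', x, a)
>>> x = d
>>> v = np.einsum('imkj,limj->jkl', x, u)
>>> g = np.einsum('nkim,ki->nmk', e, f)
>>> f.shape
(5, 11)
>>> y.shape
(5, 11, 5, 11)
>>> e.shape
(11, 5, 11, 5)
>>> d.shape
(11, 5, 11, 5)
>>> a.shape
(5, 3, 5, 5)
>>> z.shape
(5, 11, 11)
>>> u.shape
(5, 11, 5, 5)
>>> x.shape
(11, 5, 11, 5)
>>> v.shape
(5, 11, 5)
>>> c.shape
(5, 11, 5, 5)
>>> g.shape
(11, 5, 5)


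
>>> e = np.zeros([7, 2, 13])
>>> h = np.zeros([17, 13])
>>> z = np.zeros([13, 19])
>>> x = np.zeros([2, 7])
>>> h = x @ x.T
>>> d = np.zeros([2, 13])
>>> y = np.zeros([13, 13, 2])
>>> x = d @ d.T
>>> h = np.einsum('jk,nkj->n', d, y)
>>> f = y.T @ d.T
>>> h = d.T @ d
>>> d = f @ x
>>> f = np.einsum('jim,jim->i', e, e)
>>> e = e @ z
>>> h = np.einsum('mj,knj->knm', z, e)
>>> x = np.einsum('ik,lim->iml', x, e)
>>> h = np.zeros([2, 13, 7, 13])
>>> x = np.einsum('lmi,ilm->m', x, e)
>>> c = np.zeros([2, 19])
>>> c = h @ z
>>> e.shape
(7, 2, 19)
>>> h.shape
(2, 13, 7, 13)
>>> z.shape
(13, 19)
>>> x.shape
(19,)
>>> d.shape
(2, 13, 2)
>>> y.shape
(13, 13, 2)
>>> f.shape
(2,)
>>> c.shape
(2, 13, 7, 19)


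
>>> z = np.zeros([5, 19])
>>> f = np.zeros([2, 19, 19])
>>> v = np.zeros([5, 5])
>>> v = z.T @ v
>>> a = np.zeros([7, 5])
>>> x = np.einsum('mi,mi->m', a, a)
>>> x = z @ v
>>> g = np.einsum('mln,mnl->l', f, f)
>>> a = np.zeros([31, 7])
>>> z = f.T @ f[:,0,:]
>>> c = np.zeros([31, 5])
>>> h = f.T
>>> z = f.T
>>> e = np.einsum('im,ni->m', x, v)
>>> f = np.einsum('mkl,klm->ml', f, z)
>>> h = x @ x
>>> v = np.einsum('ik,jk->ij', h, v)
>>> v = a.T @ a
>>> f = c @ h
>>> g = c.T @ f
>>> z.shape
(19, 19, 2)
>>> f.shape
(31, 5)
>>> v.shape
(7, 7)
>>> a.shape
(31, 7)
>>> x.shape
(5, 5)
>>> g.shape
(5, 5)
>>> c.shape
(31, 5)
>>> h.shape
(5, 5)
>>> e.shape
(5,)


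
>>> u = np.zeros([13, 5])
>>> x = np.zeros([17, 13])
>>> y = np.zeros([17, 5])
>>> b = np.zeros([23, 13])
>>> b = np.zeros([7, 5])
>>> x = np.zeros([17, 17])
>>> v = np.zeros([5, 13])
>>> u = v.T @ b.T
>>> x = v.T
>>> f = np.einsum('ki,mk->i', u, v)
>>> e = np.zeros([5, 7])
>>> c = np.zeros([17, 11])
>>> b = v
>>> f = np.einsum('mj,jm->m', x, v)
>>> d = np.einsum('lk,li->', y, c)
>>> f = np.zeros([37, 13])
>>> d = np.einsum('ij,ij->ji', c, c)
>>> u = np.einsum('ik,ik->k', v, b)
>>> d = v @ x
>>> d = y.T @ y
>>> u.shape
(13,)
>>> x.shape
(13, 5)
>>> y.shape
(17, 5)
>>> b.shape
(5, 13)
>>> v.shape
(5, 13)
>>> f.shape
(37, 13)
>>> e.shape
(5, 7)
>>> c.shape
(17, 11)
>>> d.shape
(5, 5)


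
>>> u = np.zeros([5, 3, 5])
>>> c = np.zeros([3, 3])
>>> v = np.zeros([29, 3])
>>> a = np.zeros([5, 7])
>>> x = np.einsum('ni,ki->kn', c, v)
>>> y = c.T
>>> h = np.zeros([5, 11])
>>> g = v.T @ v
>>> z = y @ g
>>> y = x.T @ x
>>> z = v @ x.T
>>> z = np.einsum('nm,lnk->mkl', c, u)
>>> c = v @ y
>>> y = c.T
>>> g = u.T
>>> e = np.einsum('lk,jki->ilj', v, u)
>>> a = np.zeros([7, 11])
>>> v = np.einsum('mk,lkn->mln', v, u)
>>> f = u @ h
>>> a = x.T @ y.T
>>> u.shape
(5, 3, 5)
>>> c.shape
(29, 3)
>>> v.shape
(29, 5, 5)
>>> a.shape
(3, 3)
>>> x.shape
(29, 3)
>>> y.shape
(3, 29)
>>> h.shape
(5, 11)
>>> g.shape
(5, 3, 5)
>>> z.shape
(3, 5, 5)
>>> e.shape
(5, 29, 5)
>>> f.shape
(5, 3, 11)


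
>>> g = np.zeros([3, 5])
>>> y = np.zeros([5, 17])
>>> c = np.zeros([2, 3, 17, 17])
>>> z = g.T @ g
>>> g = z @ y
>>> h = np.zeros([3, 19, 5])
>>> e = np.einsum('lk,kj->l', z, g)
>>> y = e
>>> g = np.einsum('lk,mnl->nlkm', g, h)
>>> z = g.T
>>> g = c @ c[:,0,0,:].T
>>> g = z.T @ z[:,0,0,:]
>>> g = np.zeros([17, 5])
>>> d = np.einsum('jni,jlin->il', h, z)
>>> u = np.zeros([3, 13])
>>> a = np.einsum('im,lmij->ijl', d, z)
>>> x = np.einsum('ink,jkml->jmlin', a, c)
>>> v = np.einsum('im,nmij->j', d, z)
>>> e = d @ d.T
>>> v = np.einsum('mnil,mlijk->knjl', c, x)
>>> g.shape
(17, 5)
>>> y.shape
(5,)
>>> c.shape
(2, 3, 17, 17)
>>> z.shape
(3, 17, 5, 19)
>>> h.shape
(3, 19, 5)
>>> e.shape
(5, 5)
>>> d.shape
(5, 17)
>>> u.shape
(3, 13)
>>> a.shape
(5, 19, 3)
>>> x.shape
(2, 17, 17, 5, 19)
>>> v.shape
(19, 3, 5, 17)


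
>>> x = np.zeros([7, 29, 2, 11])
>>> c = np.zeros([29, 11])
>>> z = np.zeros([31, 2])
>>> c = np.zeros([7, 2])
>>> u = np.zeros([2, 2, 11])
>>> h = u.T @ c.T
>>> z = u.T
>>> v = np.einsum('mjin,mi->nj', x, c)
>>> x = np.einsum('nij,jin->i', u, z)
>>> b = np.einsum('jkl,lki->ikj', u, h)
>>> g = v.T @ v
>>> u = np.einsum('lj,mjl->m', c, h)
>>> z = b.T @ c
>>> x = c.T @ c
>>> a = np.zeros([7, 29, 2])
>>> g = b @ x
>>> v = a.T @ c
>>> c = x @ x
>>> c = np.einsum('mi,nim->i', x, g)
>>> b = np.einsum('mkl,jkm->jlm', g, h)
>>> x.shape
(2, 2)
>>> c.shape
(2,)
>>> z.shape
(2, 2, 2)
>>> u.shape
(11,)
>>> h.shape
(11, 2, 7)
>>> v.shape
(2, 29, 2)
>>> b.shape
(11, 2, 7)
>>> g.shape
(7, 2, 2)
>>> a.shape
(7, 29, 2)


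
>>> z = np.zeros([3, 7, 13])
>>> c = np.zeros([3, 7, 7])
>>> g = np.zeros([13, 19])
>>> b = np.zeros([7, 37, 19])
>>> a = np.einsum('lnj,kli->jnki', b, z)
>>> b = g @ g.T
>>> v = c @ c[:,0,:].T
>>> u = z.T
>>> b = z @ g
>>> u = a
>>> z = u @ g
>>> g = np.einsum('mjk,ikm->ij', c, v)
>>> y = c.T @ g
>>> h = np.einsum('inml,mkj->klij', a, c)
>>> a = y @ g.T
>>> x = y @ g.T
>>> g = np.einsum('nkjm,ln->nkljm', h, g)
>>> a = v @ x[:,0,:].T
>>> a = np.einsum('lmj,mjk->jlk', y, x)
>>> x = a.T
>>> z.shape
(19, 37, 3, 19)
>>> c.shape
(3, 7, 7)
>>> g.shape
(7, 13, 3, 19, 7)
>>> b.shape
(3, 7, 19)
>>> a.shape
(7, 7, 3)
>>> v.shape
(3, 7, 3)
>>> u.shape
(19, 37, 3, 13)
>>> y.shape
(7, 7, 7)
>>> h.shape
(7, 13, 19, 7)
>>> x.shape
(3, 7, 7)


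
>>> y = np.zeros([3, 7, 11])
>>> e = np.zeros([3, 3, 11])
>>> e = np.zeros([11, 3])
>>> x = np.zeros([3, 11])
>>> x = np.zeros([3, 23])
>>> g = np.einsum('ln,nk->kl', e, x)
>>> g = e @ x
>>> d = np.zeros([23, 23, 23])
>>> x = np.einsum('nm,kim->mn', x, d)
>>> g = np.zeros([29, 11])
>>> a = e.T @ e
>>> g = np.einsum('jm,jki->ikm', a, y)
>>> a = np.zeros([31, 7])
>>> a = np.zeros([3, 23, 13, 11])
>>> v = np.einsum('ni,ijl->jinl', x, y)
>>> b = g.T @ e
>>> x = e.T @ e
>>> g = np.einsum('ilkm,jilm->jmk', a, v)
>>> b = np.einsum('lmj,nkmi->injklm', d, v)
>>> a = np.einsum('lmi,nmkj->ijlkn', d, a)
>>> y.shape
(3, 7, 11)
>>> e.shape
(11, 3)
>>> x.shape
(3, 3)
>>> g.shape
(7, 11, 13)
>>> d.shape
(23, 23, 23)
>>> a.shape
(23, 11, 23, 13, 3)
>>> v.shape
(7, 3, 23, 11)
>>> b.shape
(11, 7, 23, 3, 23, 23)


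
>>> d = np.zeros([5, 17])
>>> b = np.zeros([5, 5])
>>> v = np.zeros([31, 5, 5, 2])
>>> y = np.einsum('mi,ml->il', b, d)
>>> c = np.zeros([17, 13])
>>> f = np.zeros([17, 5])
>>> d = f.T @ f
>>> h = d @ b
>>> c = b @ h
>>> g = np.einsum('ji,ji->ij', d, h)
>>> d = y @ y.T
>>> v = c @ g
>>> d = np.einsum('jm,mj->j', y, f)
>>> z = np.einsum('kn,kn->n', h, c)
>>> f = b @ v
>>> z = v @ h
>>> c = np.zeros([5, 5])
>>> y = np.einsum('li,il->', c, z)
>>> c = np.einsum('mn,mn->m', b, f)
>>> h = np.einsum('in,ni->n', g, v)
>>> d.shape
(5,)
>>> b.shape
(5, 5)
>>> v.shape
(5, 5)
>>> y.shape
()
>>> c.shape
(5,)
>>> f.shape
(5, 5)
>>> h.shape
(5,)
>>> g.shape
(5, 5)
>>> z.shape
(5, 5)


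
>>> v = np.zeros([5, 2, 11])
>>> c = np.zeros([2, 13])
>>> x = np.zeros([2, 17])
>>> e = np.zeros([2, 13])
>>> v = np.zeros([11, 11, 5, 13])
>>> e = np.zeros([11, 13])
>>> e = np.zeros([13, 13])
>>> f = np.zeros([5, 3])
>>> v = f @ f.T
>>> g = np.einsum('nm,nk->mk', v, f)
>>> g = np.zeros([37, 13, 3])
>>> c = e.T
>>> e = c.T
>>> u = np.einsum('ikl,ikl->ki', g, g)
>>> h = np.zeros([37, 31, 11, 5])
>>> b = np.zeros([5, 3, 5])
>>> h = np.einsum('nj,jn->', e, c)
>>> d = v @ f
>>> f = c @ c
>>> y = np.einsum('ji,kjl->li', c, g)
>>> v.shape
(5, 5)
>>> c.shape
(13, 13)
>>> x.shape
(2, 17)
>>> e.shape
(13, 13)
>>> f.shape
(13, 13)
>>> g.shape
(37, 13, 3)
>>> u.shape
(13, 37)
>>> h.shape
()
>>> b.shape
(5, 3, 5)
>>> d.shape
(5, 3)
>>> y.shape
(3, 13)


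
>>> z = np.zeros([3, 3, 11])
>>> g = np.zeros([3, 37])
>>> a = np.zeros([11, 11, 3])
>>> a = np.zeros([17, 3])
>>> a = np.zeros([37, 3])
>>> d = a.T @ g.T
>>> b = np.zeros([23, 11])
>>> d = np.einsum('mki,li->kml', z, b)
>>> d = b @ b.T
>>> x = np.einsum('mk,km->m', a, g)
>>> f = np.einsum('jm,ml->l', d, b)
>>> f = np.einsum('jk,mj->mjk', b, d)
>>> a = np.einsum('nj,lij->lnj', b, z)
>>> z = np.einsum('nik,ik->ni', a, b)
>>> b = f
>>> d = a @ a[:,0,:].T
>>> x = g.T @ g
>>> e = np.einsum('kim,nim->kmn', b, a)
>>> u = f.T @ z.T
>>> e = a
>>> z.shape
(3, 23)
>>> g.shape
(3, 37)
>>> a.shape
(3, 23, 11)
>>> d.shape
(3, 23, 3)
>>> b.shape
(23, 23, 11)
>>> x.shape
(37, 37)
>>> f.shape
(23, 23, 11)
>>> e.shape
(3, 23, 11)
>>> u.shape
(11, 23, 3)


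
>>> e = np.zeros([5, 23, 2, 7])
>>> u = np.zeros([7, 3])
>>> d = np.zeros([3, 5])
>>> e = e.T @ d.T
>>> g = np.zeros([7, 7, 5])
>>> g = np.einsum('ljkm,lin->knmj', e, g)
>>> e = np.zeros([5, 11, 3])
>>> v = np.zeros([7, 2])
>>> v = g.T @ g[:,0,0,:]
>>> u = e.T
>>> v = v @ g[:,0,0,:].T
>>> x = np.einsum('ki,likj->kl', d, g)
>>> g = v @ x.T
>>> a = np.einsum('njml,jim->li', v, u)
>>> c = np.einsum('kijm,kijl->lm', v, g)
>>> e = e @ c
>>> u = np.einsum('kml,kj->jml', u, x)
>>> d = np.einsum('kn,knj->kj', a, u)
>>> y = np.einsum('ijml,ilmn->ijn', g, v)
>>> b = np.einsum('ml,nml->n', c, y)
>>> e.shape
(5, 11, 23)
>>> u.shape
(23, 11, 5)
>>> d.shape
(23, 5)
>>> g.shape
(2, 3, 5, 3)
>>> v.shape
(2, 3, 5, 23)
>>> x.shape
(3, 23)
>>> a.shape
(23, 11)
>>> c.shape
(3, 23)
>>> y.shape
(2, 3, 23)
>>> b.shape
(2,)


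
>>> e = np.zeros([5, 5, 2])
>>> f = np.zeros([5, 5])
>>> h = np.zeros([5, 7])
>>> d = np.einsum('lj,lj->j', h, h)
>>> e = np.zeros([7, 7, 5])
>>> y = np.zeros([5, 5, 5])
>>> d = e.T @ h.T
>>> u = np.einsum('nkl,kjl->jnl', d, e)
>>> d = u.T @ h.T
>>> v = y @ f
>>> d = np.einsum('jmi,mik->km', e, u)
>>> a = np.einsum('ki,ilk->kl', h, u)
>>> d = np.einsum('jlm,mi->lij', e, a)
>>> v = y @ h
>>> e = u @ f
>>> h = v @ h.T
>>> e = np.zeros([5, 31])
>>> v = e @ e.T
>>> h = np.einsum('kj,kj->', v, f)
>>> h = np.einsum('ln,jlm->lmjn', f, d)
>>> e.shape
(5, 31)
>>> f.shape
(5, 5)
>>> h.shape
(5, 7, 7, 5)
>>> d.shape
(7, 5, 7)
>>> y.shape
(5, 5, 5)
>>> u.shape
(7, 5, 5)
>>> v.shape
(5, 5)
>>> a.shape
(5, 5)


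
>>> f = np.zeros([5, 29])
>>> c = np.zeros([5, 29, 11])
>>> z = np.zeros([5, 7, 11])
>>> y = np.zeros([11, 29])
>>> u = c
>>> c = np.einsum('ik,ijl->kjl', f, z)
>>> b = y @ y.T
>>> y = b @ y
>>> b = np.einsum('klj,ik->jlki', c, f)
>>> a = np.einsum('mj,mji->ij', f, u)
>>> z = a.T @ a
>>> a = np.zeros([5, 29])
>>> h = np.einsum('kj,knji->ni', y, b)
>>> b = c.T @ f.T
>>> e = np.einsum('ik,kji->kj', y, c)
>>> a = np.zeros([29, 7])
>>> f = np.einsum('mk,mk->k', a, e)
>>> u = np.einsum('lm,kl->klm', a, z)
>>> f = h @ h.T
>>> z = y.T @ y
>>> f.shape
(7, 7)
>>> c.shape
(29, 7, 11)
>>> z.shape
(29, 29)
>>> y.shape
(11, 29)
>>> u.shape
(29, 29, 7)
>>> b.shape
(11, 7, 5)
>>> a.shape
(29, 7)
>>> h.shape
(7, 5)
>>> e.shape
(29, 7)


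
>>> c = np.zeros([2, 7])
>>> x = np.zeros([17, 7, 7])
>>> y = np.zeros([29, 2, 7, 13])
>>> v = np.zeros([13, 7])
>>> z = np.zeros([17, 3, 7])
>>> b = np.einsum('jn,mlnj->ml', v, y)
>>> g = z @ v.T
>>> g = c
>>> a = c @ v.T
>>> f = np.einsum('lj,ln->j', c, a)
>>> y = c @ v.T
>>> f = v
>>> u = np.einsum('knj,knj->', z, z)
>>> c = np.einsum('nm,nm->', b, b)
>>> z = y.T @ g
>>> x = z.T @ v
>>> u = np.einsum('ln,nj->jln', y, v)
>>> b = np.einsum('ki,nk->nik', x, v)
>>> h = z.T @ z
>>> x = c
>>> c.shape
()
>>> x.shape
()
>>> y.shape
(2, 13)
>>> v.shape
(13, 7)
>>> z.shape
(13, 7)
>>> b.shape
(13, 7, 7)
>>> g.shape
(2, 7)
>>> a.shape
(2, 13)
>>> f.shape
(13, 7)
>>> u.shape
(7, 2, 13)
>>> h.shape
(7, 7)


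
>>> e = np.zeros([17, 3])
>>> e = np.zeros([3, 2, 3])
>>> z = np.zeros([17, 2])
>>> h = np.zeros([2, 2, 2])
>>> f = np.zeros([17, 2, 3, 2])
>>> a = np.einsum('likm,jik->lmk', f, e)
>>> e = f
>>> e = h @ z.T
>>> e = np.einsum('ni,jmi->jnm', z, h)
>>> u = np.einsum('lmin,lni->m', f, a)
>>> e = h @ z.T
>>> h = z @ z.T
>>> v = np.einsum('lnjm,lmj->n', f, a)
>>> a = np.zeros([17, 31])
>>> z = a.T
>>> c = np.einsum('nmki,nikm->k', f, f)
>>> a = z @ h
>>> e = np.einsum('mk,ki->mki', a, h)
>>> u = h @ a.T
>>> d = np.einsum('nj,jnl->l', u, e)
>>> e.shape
(31, 17, 17)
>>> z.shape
(31, 17)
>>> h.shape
(17, 17)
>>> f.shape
(17, 2, 3, 2)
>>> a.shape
(31, 17)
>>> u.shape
(17, 31)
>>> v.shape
(2,)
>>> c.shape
(3,)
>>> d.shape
(17,)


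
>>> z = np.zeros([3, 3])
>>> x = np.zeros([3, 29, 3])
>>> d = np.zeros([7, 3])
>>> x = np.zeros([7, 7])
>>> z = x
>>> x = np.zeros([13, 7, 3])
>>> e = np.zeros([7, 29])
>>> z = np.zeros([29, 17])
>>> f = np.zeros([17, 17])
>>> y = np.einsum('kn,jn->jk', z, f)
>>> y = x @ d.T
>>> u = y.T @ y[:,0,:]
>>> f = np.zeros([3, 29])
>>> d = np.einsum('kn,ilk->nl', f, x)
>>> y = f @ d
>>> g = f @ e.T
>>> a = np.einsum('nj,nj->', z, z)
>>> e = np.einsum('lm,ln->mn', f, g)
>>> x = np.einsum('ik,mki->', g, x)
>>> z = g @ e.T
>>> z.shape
(3, 29)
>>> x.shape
()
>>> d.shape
(29, 7)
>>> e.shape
(29, 7)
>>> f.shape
(3, 29)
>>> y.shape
(3, 7)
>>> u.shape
(7, 7, 7)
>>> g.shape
(3, 7)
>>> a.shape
()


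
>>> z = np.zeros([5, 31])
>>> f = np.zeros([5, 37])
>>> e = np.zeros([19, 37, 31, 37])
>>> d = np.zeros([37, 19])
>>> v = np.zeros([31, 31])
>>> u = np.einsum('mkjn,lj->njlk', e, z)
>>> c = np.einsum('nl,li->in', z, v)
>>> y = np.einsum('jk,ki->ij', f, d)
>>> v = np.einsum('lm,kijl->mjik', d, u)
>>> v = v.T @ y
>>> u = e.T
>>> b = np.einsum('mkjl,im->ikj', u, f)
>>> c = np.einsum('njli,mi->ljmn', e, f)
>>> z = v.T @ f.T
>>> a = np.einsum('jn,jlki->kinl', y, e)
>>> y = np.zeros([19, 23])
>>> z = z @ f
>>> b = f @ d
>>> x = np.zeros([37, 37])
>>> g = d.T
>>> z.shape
(5, 5, 31, 37)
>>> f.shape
(5, 37)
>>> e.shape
(19, 37, 31, 37)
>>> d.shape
(37, 19)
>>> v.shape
(37, 31, 5, 5)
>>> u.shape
(37, 31, 37, 19)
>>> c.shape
(31, 37, 5, 19)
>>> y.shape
(19, 23)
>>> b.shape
(5, 19)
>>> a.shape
(31, 37, 5, 37)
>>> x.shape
(37, 37)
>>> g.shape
(19, 37)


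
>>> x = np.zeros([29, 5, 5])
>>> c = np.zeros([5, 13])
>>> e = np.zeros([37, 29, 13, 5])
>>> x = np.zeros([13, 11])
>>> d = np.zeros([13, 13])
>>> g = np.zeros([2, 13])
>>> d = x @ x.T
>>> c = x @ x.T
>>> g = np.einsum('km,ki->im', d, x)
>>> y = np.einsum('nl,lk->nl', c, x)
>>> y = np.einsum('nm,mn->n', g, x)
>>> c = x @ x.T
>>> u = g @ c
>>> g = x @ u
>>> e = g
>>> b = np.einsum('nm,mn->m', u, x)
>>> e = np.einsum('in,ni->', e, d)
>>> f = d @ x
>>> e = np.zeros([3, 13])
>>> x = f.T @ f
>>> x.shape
(11, 11)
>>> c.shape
(13, 13)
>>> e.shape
(3, 13)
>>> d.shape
(13, 13)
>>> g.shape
(13, 13)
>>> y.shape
(11,)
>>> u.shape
(11, 13)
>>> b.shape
(13,)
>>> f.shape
(13, 11)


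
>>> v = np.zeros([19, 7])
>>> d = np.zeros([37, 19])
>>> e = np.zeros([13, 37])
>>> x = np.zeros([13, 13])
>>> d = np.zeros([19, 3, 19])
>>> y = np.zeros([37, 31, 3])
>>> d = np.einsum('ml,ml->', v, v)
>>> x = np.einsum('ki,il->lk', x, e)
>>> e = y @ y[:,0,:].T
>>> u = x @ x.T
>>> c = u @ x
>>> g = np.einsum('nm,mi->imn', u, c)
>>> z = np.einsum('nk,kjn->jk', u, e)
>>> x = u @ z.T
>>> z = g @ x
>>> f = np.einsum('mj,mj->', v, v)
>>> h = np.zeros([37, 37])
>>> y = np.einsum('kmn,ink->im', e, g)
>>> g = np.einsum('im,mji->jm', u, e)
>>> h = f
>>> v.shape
(19, 7)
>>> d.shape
()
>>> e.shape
(37, 31, 37)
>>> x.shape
(37, 31)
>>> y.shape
(13, 31)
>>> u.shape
(37, 37)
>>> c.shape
(37, 13)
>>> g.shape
(31, 37)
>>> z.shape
(13, 37, 31)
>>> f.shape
()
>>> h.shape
()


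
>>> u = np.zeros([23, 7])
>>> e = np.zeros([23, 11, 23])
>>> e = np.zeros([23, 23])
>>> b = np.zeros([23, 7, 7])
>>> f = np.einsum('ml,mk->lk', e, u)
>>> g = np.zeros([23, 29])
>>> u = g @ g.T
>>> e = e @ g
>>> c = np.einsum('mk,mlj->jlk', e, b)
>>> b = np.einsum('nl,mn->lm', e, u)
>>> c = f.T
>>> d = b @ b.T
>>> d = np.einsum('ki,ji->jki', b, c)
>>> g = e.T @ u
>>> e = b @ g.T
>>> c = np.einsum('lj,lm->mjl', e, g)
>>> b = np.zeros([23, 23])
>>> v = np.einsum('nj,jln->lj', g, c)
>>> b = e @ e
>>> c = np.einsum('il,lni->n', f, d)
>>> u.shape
(23, 23)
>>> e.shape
(29, 29)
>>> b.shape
(29, 29)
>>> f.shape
(23, 7)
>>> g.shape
(29, 23)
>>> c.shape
(29,)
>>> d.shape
(7, 29, 23)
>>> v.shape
(29, 23)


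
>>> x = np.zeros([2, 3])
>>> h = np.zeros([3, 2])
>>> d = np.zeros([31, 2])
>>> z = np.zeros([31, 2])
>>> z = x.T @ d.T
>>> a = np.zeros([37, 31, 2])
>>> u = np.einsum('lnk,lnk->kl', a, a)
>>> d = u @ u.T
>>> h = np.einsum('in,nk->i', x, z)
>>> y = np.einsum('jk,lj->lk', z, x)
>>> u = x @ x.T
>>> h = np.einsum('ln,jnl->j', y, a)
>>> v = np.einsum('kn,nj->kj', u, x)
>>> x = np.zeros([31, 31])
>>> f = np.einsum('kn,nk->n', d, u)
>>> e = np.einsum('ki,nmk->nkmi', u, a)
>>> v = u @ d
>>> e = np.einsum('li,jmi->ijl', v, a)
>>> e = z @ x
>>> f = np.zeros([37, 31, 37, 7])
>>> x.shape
(31, 31)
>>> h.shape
(37,)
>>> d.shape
(2, 2)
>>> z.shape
(3, 31)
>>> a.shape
(37, 31, 2)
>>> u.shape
(2, 2)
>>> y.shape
(2, 31)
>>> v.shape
(2, 2)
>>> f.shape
(37, 31, 37, 7)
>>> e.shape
(3, 31)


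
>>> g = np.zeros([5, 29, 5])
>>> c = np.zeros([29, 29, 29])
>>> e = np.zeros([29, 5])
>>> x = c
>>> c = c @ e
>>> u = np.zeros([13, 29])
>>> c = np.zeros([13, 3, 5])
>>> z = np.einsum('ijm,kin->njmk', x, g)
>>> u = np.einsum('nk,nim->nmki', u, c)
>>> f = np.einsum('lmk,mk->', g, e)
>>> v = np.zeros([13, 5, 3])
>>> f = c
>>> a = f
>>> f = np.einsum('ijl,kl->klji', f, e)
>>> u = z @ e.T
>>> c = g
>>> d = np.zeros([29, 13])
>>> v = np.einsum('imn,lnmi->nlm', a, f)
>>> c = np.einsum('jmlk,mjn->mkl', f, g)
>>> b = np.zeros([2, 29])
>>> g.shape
(5, 29, 5)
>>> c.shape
(5, 13, 3)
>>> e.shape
(29, 5)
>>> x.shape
(29, 29, 29)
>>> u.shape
(5, 29, 29, 29)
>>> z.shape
(5, 29, 29, 5)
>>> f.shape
(29, 5, 3, 13)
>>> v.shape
(5, 29, 3)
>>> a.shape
(13, 3, 5)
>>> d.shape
(29, 13)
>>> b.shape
(2, 29)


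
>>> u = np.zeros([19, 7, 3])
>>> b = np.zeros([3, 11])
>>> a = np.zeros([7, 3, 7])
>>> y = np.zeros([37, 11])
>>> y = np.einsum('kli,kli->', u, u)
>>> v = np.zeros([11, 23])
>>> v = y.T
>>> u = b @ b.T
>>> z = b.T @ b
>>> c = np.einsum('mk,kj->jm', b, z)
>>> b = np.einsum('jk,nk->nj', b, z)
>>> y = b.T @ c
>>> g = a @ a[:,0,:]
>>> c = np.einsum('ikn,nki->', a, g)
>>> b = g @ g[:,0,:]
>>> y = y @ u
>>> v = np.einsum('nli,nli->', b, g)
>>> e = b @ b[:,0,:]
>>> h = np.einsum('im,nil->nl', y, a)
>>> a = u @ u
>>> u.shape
(3, 3)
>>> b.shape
(7, 3, 7)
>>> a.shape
(3, 3)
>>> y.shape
(3, 3)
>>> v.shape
()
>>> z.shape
(11, 11)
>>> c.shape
()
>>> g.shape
(7, 3, 7)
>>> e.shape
(7, 3, 7)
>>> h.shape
(7, 7)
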